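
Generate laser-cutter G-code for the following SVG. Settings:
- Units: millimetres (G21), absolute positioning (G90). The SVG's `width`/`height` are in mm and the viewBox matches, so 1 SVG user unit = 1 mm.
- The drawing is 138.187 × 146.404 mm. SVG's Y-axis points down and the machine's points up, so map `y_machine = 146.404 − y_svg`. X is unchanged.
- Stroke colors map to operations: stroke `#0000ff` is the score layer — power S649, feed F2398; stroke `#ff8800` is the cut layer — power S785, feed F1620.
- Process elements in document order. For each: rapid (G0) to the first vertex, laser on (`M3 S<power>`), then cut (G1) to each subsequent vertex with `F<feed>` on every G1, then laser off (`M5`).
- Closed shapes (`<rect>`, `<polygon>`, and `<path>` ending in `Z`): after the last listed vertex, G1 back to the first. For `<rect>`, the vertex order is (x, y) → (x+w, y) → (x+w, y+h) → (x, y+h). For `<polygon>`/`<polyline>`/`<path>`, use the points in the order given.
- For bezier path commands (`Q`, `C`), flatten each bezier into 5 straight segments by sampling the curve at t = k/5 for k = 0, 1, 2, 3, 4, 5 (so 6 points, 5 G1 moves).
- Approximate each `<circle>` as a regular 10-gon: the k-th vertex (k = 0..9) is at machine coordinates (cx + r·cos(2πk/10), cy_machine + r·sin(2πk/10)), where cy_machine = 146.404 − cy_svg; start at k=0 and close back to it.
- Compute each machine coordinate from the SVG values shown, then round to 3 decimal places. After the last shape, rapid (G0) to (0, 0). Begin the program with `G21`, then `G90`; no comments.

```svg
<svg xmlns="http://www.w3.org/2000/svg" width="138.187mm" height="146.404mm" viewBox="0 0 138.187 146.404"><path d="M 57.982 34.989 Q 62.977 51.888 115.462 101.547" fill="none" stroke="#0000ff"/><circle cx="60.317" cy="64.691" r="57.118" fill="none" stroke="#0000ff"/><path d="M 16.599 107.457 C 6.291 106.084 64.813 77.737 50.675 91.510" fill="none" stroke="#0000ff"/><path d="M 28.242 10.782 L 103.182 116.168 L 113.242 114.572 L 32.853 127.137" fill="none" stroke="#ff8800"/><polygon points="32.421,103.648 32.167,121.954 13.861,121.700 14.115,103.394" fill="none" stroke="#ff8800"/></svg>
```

G21
G90
G0 X57.982 Y111.415
M3 S649
G1 X61.880 Y103.345 F2398
G1 X69.576 Y92.654 F2398
G1 X81.072 Y79.343 F2398
G1 X96.368 Y63.410 F2398
G1 X115.462 Y44.857 F2398
M5
G0 X117.435 Y81.713
M3 S649
G1 X106.526 Y115.286 F2398
G1 X77.967 Y136.035 F2398
G1 X42.667 Y136.035 F2398
G1 X14.108 Y115.286 F2398
G1 X3.199 Y81.713 F2398
G1 X14.108 Y48.140 F2398
G1 X42.667 Y27.391 F2398
G1 X77.967 Y27.391 F2398
G1 X106.526 Y48.140 F2398
G1 X117.435 Y81.713 F2398
M5
G0 X16.599 Y38.947
M3 S649
G1 X17.542 Y42.455 F2398
G1 X28.212 Y49.120 F2398
G1 X41.819 Y55.626 F2398
G1 X51.571 Y58.656 F2398
G1 X50.675 Y54.894 F2398
M5
G0 X28.242 Y135.622
M3 S785
G1 X103.182 Y30.236 F1620
G1 X113.242 Y31.832 F1620
G1 X32.853 Y19.267 F1620
M5
G0 X32.421 Y42.756
M3 S785
G1 X32.167 Y24.450 F1620
G1 X13.861 Y24.704 F1620
G1 X14.115 Y43.010 F1620
G1 X32.421 Y42.756 F1620
M5
G0 X0.000 Y0.000

viewBox `0 0 138.187 146.404` with mm width/height → 1 unit = 1 mm. Flip: y_m = 146.404 − y_svg.

**Shape 1** — `<path>` quadratic bezier, stroke `#0000ff` → score (S649, F2398). Control points (SVG): P0=(57.982,34.989), P1=(62.977,51.888), P2=(115.462,101.547); sampled at t=k/5. Machine vertices: (57.982,111.415) → (61.880,103.345) → (69.576,92.654) → (81.072,79.343) → (96.368,63.410) → (115.462,44.857). Open path.

**Shape 2** — `<circle>` circle, stroke `#0000ff` → score (S649, F2398). Machine vertices: (117.435,81.713) → (106.526,115.286) → (77.967,136.035) → (42.667,136.035) → (14.108,115.286) → (3.199,81.713) → (14.108,48.140) → (42.667,27.391) → (77.967,27.391) → (106.526,48.140) → (117.435,81.713). Closed: final G1 returns to the first vertex.

**Shape 3** — `<path>` cubic bezier, stroke `#0000ff` → score (S649, F2398). Control points (SVG): P0=(16.599,107.457), P1=(6.291,106.084), P2=(64.813,77.737), P3=(50.675,91.510); sampled at t=k/5. Machine vertices: (16.599,38.947) → (17.542,42.455) → (28.212,49.120) → (41.819,55.626) → (51.571,58.656) → (50.675,54.894). Open path.

**Shape 4** — `<path>` open polyline, stroke `#ff8800` → cut (S785, F1620). Machine vertices: (28.242,135.622) → (103.182,30.236) → (113.242,31.832) → (32.853,19.267). Open path.

**Shape 5** — `<polygon>` regular polygon, stroke `#ff8800` → cut (S785, F1620). Machine vertices: (32.421,42.756) → (32.167,24.450) → (13.861,24.704) → (14.115,43.010) → (32.421,42.756). Closed: final G1 returns to the first vertex.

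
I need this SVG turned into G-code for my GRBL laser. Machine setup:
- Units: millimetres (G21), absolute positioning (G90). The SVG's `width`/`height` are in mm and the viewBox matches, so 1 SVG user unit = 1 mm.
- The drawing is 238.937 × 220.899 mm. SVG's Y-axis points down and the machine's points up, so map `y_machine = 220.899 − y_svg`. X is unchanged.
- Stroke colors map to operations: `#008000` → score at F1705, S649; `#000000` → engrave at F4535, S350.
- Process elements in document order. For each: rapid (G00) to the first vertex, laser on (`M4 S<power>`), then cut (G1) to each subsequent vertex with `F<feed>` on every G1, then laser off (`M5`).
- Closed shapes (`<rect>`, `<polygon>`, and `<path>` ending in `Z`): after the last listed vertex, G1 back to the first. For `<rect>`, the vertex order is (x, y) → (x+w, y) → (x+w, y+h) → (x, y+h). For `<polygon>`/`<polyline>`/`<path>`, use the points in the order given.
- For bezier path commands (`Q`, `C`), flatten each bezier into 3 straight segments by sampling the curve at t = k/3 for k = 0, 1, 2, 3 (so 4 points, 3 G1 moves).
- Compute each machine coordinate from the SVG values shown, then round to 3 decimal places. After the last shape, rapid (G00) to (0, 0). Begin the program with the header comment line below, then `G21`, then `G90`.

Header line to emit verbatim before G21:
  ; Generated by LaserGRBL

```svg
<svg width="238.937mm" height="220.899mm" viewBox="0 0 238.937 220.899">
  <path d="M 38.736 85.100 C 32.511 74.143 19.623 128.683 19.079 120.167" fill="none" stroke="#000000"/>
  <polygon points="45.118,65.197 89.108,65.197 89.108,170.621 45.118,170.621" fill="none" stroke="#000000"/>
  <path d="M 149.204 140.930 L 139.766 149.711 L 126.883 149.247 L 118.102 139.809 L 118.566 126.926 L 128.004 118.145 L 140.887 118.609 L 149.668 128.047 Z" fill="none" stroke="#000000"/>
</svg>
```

viewBox `0 0 238.937 220.899` with mm width/height → 1 unit = 1 mm. Flip: y_m = 220.899 − y_svg.

**Shape 1** — `<path>` cubic bezier, stroke `#000000` → engrave (S350, F4535). Control points (SVG): P0=(38.736,85.100), P1=(32.511,74.143), P2=(19.623,128.683), P3=(19.079,120.167); sampled at t=k/3. Machine vertices: (38.736,135.799) → (30.994,129.685) → (23.034,108.473) → (19.079,100.732). Open path.

**Shape 2** — `<polygon>` rectangle, stroke `#000000` → engrave (S350, F4535). Machine vertices: (45.118,155.702) → (89.108,155.702) → (89.108,50.278) → (45.118,50.278) → (45.118,155.702). Closed: final G1 returns to the first vertex.

**Shape 3** — `<path>` regular polygon, stroke `#000000` → engrave (S350, F4535). Machine vertices: (149.204,79.969) → (139.766,71.188) → (126.883,71.652) → (118.102,81.090) → (118.566,93.973) → (128.004,102.754) → (140.887,102.290) → (149.668,92.852) → (149.204,79.969). Closed: final G1 returns to the first vertex.

; Generated by LaserGRBL
G21
G90
G00 X38.736 Y135.799
M4 S350
G1 X30.994 Y129.685 F4535
G1 X23.034 Y108.473 F4535
G1 X19.079 Y100.732 F4535
M5
G00 X45.118 Y155.702
M4 S350
G1 X89.108 Y155.702 F4535
G1 X89.108 Y50.278 F4535
G1 X45.118 Y50.278 F4535
G1 X45.118 Y155.702 F4535
M5
G00 X149.204 Y79.969
M4 S350
G1 X139.766 Y71.188 F4535
G1 X126.883 Y71.652 F4535
G1 X118.102 Y81.090 F4535
G1 X118.566 Y93.973 F4535
G1 X128.004 Y102.754 F4535
G1 X140.887 Y102.290 F4535
G1 X149.668 Y92.852 F4535
G1 X149.204 Y79.969 F4535
M5
G00 X0.000 Y0.000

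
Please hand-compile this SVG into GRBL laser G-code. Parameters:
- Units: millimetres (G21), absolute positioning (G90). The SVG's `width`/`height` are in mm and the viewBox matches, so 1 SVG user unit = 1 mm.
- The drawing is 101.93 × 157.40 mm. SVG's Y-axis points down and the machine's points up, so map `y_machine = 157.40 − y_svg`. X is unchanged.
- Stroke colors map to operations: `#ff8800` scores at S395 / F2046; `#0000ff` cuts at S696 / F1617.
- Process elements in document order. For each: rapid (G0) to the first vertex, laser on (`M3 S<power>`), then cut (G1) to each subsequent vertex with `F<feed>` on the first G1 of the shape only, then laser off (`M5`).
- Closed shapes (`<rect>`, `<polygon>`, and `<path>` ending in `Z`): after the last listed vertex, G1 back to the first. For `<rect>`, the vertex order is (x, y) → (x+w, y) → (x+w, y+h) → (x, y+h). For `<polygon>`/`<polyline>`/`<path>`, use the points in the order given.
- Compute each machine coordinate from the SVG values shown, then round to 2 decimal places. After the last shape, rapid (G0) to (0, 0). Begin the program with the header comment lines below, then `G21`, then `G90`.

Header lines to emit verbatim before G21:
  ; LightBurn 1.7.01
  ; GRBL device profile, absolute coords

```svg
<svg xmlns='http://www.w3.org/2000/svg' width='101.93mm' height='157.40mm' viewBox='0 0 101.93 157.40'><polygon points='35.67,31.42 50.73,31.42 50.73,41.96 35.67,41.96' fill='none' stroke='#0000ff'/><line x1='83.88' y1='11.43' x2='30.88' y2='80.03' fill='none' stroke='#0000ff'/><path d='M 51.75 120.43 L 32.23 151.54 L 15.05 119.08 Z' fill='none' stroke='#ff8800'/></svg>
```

viewBox `0 0 101.93 157.40` with mm width/height → 1 unit = 1 mm. Flip: y_m = 157.40 − y_svg.

**Shape 1** — `<polygon>` rectangle, stroke `#0000ff` → cut (S696, F1617). Machine vertices: (35.67,125.98) → (50.73,125.98) → (50.73,115.44) → (35.67,115.44) → (35.67,125.98). Closed: final G1 returns to the first vertex.

**Shape 2** — `<line>` line segment, stroke `#0000ff` → cut (S696, F1617). Machine vertices: (83.88,145.97) → (30.88,77.37). Open path.

**Shape 3** — `<path>` regular polygon, stroke `#ff8800` → score (S395, F2046). Machine vertices: (51.75,36.97) → (32.23,5.86) → (15.05,38.32) → (51.75,36.97). Closed: final G1 returns to the first vertex.

; LightBurn 1.7.01
; GRBL device profile, absolute coords
G21
G90
G0 X35.67 Y125.98
M3 S696
G1 X50.73 Y125.98 F1617
G1 X50.73 Y115.44
G1 X35.67 Y115.44
G1 X35.67 Y125.98
M5
G0 X83.88 Y145.97
M3 S696
G1 X30.88 Y77.37 F1617
M5
G0 X51.75 Y36.97
M3 S395
G1 X32.23 Y5.86 F2046
G1 X15.05 Y38.32
G1 X51.75 Y36.97
M5
G0 X0.00 Y0.00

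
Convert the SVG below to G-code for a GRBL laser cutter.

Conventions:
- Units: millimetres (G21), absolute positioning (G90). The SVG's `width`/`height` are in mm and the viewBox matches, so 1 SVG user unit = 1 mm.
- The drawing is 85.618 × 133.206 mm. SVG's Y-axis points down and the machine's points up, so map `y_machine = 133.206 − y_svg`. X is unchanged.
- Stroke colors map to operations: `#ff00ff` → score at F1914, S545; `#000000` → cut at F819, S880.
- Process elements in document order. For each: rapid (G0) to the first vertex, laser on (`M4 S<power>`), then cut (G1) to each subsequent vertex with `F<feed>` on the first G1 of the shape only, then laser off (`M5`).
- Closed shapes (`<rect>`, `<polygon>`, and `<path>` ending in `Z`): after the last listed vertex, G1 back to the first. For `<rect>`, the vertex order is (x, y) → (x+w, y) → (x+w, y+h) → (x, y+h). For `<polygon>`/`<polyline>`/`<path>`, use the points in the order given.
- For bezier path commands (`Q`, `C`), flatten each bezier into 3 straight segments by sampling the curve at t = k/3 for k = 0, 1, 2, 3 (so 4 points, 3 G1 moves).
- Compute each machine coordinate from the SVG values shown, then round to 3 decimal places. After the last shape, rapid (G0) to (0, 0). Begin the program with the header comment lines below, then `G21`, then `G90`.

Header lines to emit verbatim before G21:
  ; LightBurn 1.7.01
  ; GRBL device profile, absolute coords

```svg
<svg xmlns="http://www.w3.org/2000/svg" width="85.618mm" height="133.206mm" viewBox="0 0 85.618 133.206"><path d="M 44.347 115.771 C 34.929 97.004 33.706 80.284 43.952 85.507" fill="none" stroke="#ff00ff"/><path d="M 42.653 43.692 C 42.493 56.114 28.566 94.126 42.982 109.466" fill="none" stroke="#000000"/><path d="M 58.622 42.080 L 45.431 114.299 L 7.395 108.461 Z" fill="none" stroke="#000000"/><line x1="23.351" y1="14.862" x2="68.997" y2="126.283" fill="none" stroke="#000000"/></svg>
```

Since the viewBox matches the mm dimensions, user units are millimetres directly. The only transform is the Y-flip y_m = 133.206 − y_svg.

Shape 1 is a cubic bezier drawn with `<path>`. Its stroke #ff00ff means score at S545, F1914. After flipping Y the toolpath is (44.347,17.435) → (37.782,34.783) → (37.408,46.345) → (43.952,47.699).

Shape 2 is a cubic bezier drawn with `<path>`. Its stroke #000000 means cut at S880, F819. After flipping Y the toolpath is (42.653,89.514) → (39.464,70.349) → (36.454,44.850) → (42.982,23.740).

Shape 3 is a closed polygon drawn with `<path>`. Its stroke #000000 means cut at S880, F819. After flipping Y the toolpath is (58.622,91.126) → (45.431,18.907) → (7.395,24.745) → (58.622,91.126), returning to the start.

Shape 4 is a line segment drawn with `<line>`. Its stroke #000000 means cut at S880, F819. After flipping Y the toolpath is (23.351,118.344) → (68.997,6.923).

; LightBurn 1.7.01
; GRBL device profile, absolute coords
G21
G90
G0 X44.347 Y17.435
M4 S545
G1 X37.782 Y34.783 F1914
G1 X37.408 Y46.345
G1 X43.952 Y47.699
M5
G0 X42.653 Y89.514
M4 S880
G1 X39.464 Y70.349 F819
G1 X36.454 Y44.850
G1 X42.982 Y23.740
M5
G0 X58.622 Y91.126
M4 S880
G1 X45.431 Y18.907 F819
G1 X7.395 Y24.745
G1 X58.622 Y91.126
M5
G0 X23.351 Y118.344
M4 S880
G1 X68.997 Y6.923 F819
M5
G0 X0.000 Y0.000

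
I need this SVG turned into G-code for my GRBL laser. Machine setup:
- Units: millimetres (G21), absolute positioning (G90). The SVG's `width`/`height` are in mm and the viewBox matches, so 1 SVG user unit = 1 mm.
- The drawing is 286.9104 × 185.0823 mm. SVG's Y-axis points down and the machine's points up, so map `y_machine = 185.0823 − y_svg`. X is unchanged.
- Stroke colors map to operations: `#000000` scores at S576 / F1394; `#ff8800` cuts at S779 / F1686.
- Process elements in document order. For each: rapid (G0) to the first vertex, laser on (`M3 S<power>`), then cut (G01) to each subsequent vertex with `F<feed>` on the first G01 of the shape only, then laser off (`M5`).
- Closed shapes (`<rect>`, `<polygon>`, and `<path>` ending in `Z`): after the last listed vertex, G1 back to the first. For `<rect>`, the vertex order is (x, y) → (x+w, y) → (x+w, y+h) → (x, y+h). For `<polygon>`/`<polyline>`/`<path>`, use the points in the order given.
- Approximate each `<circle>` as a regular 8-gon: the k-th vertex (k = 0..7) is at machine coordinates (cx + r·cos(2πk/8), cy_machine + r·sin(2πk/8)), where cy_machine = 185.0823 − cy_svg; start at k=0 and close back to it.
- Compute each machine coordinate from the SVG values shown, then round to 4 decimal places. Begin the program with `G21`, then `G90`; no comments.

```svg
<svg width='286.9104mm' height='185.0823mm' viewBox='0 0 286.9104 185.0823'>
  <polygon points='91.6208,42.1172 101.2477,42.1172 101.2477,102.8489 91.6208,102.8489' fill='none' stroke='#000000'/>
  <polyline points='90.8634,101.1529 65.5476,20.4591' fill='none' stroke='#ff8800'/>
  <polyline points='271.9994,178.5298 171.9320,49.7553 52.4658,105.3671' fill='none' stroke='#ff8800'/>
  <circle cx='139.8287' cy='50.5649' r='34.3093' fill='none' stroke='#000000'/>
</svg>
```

Since the viewBox matches the mm dimensions, user units are millimetres directly. The only transform is the Y-flip y_m = 185.0823 − y_svg.

Shape 1 is a rectangle drawn with `<polygon>`. Its stroke #000000 means score at S576, F1394. After flipping Y the toolpath is (91.6208,142.9651) → (101.2477,142.9651) → (101.2477,82.2334) → (91.6208,82.2334) → (91.6208,142.9651), returning to the start.

Shape 2 is a line segment drawn with `<polyline>`. Its stroke #ff8800 means cut at S779, F1686. After flipping Y the toolpath is (90.8634,83.9294) → (65.5476,164.6232).

Shape 3 is a open polyline drawn with `<polyline>`. Its stroke #ff8800 means cut at S779, F1686. After flipping Y the toolpath is (271.9994,6.5525) → (171.9320,135.3270) → (52.4658,79.7152).

Shape 4 is a circle drawn with `<circle>`. Its stroke #000000 means score at S576, F1394. After flipping Y the toolpath is (174.1380,134.5174) → (164.0890,158.7777) → (139.8287,168.8267) → (115.5684,158.7777) → (105.5194,134.5174) → (115.5684,110.2571) → (139.8287,100.2081) → (164.0890,110.2571) → (174.1380,134.5174), returning to the start.

G21
G90
G0 X91.6208 Y142.9651
M3 S576
G01 X101.2477 Y142.9651 F1394
G01 X101.2477 Y82.2334
G01 X91.6208 Y82.2334
G01 X91.6208 Y142.9651
M5
G0 X90.8634 Y83.9294
M3 S779
G01 X65.5476 Y164.6232 F1686
M5
G0 X271.9994 Y6.5525
M3 S779
G01 X171.9320 Y135.3270 F1686
G01 X52.4658 Y79.7152
M5
G0 X174.1380 Y134.5174
M3 S576
G01 X164.0890 Y158.7777 F1394
G01 X139.8287 Y168.8267
G01 X115.5684 Y158.7777
G01 X105.5194 Y134.5174
G01 X115.5684 Y110.2571
G01 X139.8287 Y100.2081
G01 X164.0890 Y110.2571
G01 X174.1380 Y134.5174
M5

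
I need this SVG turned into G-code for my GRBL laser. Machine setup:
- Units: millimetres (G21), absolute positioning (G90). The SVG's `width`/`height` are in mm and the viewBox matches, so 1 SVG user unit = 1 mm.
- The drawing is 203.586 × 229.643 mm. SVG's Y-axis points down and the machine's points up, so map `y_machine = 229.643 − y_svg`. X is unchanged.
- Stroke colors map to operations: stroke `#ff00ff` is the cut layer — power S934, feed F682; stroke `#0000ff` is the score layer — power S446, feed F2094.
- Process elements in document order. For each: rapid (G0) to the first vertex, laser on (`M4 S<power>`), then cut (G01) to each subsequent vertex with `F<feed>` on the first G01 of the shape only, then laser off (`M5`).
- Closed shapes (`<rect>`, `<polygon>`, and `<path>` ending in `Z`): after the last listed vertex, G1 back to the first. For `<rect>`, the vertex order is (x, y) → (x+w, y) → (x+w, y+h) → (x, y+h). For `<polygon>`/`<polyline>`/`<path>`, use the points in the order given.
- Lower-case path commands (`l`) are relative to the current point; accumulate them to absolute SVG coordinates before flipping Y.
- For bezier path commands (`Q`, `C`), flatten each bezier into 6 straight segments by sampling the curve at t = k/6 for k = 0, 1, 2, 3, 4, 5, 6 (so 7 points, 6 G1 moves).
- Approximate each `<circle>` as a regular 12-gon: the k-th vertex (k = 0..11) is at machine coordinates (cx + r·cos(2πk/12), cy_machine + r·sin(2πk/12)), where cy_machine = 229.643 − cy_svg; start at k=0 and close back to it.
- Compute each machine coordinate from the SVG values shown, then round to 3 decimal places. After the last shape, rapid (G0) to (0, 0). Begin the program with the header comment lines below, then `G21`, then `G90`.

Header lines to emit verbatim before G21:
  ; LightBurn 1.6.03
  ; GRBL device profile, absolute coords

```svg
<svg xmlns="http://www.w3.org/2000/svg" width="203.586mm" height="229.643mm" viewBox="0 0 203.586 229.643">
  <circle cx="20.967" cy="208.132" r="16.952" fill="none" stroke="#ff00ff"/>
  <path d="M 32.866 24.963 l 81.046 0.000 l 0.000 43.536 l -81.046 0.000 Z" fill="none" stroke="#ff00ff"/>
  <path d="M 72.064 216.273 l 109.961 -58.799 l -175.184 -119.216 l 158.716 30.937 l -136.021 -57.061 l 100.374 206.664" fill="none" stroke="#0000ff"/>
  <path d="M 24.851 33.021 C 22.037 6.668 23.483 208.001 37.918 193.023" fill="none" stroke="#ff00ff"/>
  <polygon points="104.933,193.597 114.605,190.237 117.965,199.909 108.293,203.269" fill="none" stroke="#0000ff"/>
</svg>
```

; LightBurn 1.6.03
; GRBL device profile, absolute coords
G21
G90
G0 X37.919 Y21.511
M4 S934
G01 X35.648 Y29.987 F682
G01 X29.443 Y36.192
G01 X20.967 Y38.463
G01 X12.491 Y36.192
G01 X6.286 Y29.987
G01 X4.015 Y21.511
G01 X6.286 Y13.035
G01 X12.491 Y6.830
G01 X20.967 Y4.559
G01 X29.443 Y6.830
G01 X35.648 Y13.035
G01 X37.919 Y21.511
M5
G0 X32.866 Y204.680
M4 S934
G01 X113.912 Y204.680 F682
G01 X113.912 Y161.144
G01 X32.866 Y161.144
G01 X32.866 Y204.680
M5
G0 X72.064 Y13.370
M4 S446
G01 X182.025 Y72.169 F2094
G01 X6.841 Y191.385
G01 X165.557 Y160.448
G01 X29.536 Y217.509
G01 X129.910 Y10.845
M5
G0 X24.851 Y196.622
M4 S934
G01 X23.839 Y192.880 F682
G01 X23.780 Y163.524
G01 X24.916 Y120.887
G01 X27.489 Y77.301
G01 X31.743 Y45.101
G01 X37.918 Y36.620
M5
G0 X104.933 Y36.046
M4 S446
G01 X114.605 Y39.406 F2094
G01 X117.965 Y29.734
G01 X108.293 Y26.374
G01 X104.933 Y36.046
M5
G0 X0.000 Y0.000

1 u = 1 mm; y_m = 229.643 − y.

[1] `<circle>` circle, #ff00ff→cut S934 F682: (37.919,21.511) → (35.648,29.987) → (29.443,36.192) → (20.967,38.463) → (12.491,36.192) → (6.286,29.987) → (4.015,21.511) → (6.286,13.035) → (12.491,6.830) → (20.967,4.559) → (29.443,6.830) → (35.648,13.035) → (37.919,21.511) (closed)

[2] `<path>` rectangle, #ff00ff→cut S934 F682: (32.866,204.680) → (113.912,204.680) → (113.912,161.144) → (32.866,161.144) → (32.866,204.680) (closed)

[3] `<path>` open polyline, #0000ff→score S446 F2094: (72.064,13.370) → (182.025,72.169) → (6.841,191.385) → (165.557,160.448) → (29.536,217.509) → (129.910,10.845)

[4] `<path>` cubic bezier, #ff00ff→cut S934 F682: (24.851,196.622) → (23.839,192.880) → (23.780,163.524) → (24.916,120.887) → (27.489,77.301) → (31.743,45.101) → (37.918,36.620)

[5] `<polygon>` regular polygon, #0000ff→score S446 F2094: (104.933,36.046) → (114.605,39.406) → (117.965,29.734) → (108.293,26.374) → (104.933,36.046) (closed)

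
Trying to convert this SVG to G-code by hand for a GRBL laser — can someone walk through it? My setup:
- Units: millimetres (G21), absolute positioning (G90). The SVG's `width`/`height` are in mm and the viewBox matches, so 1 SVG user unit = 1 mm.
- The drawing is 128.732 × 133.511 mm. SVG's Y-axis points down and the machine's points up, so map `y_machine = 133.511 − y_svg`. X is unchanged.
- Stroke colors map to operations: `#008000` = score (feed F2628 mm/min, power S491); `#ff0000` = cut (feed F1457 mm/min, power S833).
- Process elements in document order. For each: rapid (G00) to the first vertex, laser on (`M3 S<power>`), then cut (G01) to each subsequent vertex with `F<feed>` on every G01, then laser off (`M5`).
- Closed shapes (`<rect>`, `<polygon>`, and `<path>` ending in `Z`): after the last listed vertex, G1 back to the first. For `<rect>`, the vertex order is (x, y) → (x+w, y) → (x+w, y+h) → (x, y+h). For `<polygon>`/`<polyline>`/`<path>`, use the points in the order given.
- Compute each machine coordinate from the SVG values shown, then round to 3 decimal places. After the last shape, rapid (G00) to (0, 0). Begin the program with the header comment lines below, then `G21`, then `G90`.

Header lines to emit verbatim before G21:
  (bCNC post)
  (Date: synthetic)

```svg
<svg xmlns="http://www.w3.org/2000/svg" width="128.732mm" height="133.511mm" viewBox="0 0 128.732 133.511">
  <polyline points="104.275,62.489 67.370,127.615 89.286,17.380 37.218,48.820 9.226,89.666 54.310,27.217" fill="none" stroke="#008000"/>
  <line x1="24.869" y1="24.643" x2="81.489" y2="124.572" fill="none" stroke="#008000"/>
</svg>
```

(bCNC post)
(Date: synthetic)
G21
G90
G00 X104.275 Y71.022
M3 S491
G01 X67.370 Y5.896 F2628
G01 X89.286 Y116.131 F2628
G01 X37.218 Y84.691 F2628
G01 X9.226 Y43.845 F2628
G01 X54.310 Y106.294 F2628
M5
G00 X24.869 Y108.868
M3 S491
G01 X81.489 Y8.939 F2628
M5
G00 X0.000 Y0.000

Since the viewBox matches the mm dimensions, user units are millimetres directly. The only transform is the Y-flip y_m = 133.511 − y_svg.

Shape 1 is a open polyline drawn with `<polyline>`. Its stroke #008000 means score at S491, F2628. After flipping Y the toolpath is (104.275,71.022) → (67.370,5.896) → (89.286,116.131) → (37.218,84.691) → (9.226,43.845) → (54.310,106.294).

Shape 2 is a line segment drawn with `<line>`. Its stroke #008000 means score at S491, F2628. After flipping Y the toolpath is (24.869,108.868) → (81.489,8.939).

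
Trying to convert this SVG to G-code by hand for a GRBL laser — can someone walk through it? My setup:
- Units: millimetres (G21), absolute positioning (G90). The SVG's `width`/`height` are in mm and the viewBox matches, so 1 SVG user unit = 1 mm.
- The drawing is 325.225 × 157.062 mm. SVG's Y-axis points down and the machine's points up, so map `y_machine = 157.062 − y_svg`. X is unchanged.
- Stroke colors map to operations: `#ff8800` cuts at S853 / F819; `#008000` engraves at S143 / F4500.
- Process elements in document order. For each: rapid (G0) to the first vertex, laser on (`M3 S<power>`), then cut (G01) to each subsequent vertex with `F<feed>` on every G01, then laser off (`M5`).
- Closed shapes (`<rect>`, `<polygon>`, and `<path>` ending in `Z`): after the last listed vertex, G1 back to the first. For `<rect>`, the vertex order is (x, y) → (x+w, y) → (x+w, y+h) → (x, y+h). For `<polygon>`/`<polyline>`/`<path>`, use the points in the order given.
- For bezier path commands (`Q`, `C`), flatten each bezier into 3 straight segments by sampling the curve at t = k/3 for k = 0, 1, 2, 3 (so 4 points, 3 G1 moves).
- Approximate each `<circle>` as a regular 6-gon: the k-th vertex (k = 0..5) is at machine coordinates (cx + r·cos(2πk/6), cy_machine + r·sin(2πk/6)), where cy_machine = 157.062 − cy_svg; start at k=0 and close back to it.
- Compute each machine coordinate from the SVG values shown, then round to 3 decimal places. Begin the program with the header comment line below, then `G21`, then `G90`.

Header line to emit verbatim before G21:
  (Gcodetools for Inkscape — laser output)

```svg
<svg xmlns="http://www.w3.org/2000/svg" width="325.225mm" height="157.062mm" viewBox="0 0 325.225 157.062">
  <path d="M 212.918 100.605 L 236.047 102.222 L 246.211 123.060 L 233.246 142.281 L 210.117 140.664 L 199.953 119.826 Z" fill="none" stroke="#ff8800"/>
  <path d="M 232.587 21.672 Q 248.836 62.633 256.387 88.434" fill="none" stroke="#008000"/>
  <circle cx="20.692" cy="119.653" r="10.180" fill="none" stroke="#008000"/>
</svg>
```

(Gcodetools for Inkscape — laser output)
G21
G90
G0 X212.918 Y56.457
M3 S853
G01 X236.047 Y54.840 F819
G01 X246.211 Y34.002 F819
G01 X233.246 Y14.781 F819
G01 X210.117 Y16.398 F819
G01 X199.953 Y37.236 F819
G01 X212.918 Y56.457 F819
M5
G0 X232.587 Y135.390
M3 S143
G01 X242.453 Y109.767 F4500
G01 X250.387 Y87.513 F4500
G01 X256.387 Y68.628 F4500
M5
G0 X30.872 Y37.409
M3 S143
G01 X25.782 Y46.225 F4500
G01 X15.602 Y46.225 F4500
G01 X10.512 Y37.409 F4500
G01 X15.602 Y28.593 F4500
G01 X25.782 Y28.593 F4500
G01 X30.872 Y37.409 F4500
M5

Since the viewBox matches the mm dimensions, user units are millimetres directly. The only transform is the Y-flip y_m = 157.062 − y_svg.

Shape 1 is a regular polygon drawn with `<path>`. Its stroke #ff8800 means cut at S853, F819. After flipping Y the toolpath is (212.918,56.457) → (236.047,54.840) → (246.211,34.002) → (233.246,14.781) → (210.117,16.398) → (199.953,37.236) → (212.918,56.457), returning to the start.

Shape 2 is a quadratic bezier drawn with `<path>`. Its stroke #008000 means engrave at S143, F4500. After flipping Y the toolpath is (232.587,135.390) → (242.453,109.767) → (250.387,87.513) → (256.387,68.628).

Shape 3 is a circle drawn with `<circle>`. Its stroke #008000 means engrave at S143, F4500. After flipping Y the toolpath is (30.872,37.409) → (25.782,46.225) → (15.602,46.225) → (10.512,37.409) → (15.602,28.593) → (25.782,28.593) → (30.872,37.409), returning to the start.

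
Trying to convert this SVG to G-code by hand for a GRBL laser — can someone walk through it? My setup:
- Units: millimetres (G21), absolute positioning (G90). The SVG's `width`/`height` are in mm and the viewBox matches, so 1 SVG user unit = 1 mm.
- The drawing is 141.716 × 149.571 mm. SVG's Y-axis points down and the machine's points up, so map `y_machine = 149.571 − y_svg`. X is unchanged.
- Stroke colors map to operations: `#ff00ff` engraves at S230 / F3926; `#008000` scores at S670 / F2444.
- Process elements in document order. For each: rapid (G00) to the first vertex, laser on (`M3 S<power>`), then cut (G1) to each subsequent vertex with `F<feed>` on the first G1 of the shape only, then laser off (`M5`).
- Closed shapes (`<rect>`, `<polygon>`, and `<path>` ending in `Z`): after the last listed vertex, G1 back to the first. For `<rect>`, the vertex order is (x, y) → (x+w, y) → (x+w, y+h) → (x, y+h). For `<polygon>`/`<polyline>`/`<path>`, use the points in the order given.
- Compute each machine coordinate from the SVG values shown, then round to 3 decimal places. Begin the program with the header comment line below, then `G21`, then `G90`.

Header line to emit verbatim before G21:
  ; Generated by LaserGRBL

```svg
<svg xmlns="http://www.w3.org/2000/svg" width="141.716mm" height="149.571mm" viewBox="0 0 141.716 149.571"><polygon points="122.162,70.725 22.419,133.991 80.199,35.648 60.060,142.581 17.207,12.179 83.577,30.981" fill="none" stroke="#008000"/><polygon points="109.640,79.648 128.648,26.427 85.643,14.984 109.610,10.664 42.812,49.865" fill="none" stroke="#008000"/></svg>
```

viewBox `0 0 141.716 149.571` with mm width/height → 1 unit = 1 mm. Flip: y_m = 149.571 − y_svg.

**Shape 1** — `<polygon>` closed polygon, stroke `#008000` → score (S670, F2444). Machine vertices: (122.162,78.846) → (22.419,15.580) → (80.199,113.923) → (60.060,6.990) → (17.207,137.392) → (83.577,118.590) → (122.162,78.846). Closed: final G1 returns to the first vertex.

**Shape 2** — `<polygon>` closed polygon, stroke `#008000` → score (S670, F2444). Machine vertices: (109.640,69.923) → (128.648,123.144) → (85.643,134.587) → (109.610,138.907) → (42.812,99.706) → (109.640,69.923). Closed: final G1 returns to the first vertex.

; Generated by LaserGRBL
G21
G90
G00 X122.162 Y78.846
M3 S670
G1 X22.419 Y15.580 F2444
G1 X80.199 Y113.923
G1 X60.060 Y6.990
G1 X17.207 Y137.392
G1 X83.577 Y118.590
G1 X122.162 Y78.846
M5
G00 X109.640 Y69.923
M3 S670
G1 X128.648 Y123.144 F2444
G1 X85.643 Y134.587
G1 X109.610 Y138.907
G1 X42.812 Y99.706
G1 X109.640 Y69.923
M5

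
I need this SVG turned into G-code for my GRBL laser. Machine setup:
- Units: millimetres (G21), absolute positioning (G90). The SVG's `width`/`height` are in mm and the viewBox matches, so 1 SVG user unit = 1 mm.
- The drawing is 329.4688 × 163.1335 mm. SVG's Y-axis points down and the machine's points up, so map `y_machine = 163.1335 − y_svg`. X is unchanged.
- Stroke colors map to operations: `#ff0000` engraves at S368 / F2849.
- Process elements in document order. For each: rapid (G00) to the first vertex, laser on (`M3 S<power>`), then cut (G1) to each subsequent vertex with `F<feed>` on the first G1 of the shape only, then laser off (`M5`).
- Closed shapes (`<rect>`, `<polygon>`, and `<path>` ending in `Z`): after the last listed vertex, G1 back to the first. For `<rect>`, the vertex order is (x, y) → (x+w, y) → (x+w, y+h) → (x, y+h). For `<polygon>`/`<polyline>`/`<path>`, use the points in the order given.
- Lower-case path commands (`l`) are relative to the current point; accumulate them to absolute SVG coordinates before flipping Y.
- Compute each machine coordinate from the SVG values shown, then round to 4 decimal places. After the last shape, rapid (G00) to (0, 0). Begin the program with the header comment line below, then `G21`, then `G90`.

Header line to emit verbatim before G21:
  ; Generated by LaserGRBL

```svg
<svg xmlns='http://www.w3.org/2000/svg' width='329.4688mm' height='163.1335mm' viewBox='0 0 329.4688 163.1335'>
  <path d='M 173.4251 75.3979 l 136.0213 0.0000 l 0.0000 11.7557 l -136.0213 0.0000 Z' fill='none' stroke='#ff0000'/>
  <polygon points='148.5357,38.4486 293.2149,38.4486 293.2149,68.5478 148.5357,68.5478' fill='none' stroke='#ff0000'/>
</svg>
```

; Generated by LaserGRBL
G21
G90
G00 X173.4251 Y87.7356
M3 S368
G1 X309.4464 Y87.7356 F2849
G1 X309.4464 Y75.9799
G1 X173.4251 Y75.9799
G1 X173.4251 Y87.7356
M5
G00 X148.5357 Y124.6849
M3 S368
G1 X293.2149 Y124.6849 F2849
G1 X293.2149 Y94.5857
G1 X148.5357 Y94.5857
G1 X148.5357 Y124.6849
M5
G00 X0.0000 Y0.0000

Since the viewBox matches the mm dimensions, user units are millimetres directly. The only transform is the Y-flip y_m = 163.1335 − y_svg.

Shape 1 is a rectangle drawn with `<path>`. Its stroke #ff0000 means engrave at S368, F2849. After flipping Y the toolpath is (173.4251,87.7356) → (309.4464,87.7356) → (309.4464,75.9799) → (173.4251,75.9799) → (173.4251,87.7356), returning to the start.

Shape 2 is a rectangle drawn with `<polygon>`. Its stroke #ff0000 means engrave at S368, F2849. After flipping Y the toolpath is (148.5357,124.6849) → (293.2149,124.6849) → (293.2149,94.5857) → (148.5357,94.5857) → (148.5357,124.6849), returning to the start.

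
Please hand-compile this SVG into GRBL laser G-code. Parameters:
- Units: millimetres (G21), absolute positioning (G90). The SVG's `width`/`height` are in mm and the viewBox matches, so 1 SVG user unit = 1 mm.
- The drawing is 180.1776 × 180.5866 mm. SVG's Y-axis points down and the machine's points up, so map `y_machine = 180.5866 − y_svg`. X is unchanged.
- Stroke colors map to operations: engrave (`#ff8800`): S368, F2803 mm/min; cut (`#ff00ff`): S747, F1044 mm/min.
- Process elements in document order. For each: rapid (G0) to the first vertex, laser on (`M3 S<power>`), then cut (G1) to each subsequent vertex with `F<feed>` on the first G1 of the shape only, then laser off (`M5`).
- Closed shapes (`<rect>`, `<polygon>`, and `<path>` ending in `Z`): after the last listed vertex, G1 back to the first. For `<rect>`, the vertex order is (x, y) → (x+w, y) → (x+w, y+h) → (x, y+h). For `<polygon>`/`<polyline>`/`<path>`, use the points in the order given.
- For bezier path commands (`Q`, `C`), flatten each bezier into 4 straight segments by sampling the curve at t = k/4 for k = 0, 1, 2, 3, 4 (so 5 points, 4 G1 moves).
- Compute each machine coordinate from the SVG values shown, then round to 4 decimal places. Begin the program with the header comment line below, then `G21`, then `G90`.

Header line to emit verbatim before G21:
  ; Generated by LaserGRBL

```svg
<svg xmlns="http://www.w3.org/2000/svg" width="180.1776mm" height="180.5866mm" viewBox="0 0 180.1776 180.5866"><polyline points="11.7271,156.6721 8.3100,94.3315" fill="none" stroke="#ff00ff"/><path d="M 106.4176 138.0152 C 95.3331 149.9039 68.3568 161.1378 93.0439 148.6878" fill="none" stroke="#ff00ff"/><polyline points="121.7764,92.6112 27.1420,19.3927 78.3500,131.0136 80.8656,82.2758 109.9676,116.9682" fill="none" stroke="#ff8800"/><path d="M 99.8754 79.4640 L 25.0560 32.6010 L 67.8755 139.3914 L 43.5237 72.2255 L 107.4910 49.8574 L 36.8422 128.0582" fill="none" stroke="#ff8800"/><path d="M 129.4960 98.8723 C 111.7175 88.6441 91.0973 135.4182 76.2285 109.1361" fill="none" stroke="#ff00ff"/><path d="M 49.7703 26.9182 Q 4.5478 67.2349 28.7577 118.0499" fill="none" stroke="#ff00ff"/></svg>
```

; Generated by LaserGRBL
G21
G90
G0 X11.7271 Y23.9145
M3 S747
G1 X8.3100 Y86.2551 F1044
M5
G0 X106.4176 Y42.5714
M3 S747
G1 X96.1801 Y34.1375 F1044
G1 X86.3164 Y28.1081
G1 X83.1599 Y26.6422
G1 X93.0439 Y31.8988
M5
G0 X121.7764 Y87.9754
M3 S368
G1 X27.1420 Y161.1939 F2803
G1 X78.3500 Y49.5730
G1 X80.8656 Y98.3108
G1 X109.9676 Y63.6184
M5
G0 X99.8754 Y101.1226
M3 S368
G1 X25.0560 Y147.9856 F2803
G1 X67.8755 Y41.1952
G1 X43.5237 Y108.3611
G1 X107.4910 Y130.7292
G1 X36.8422 Y52.5284
M5
G0 X129.4960 Y81.7143
M3 S747
G1 X115.7636 Y80.7297 F1044
G1 X101.7711 Y70.5622
G1 X88.3242 Y63.4048
G1 X76.2285 Y71.4505
M5
G0 X49.7703 Y153.6684
M3 S747
G1 X31.4986 Y132.8539 F1044
G1 X21.9059 Y110.7271
G1 X20.9923 Y87.2881
G1 X28.7577 Y62.5367
M5

1 u = 1 mm; y_m = 180.5866 − y.

[1] `<polyline>` line segment, #ff00ff→cut S747 F1044: (11.7271,23.9145) → (8.3100,86.2551)

[2] `<path>` cubic bezier, #ff00ff→cut S747 F1044: (106.4176,42.5714) → (96.1801,34.1375) → (86.3164,28.1081) → (83.1599,26.6422) → (93.0439,31.8988)

[3] `<polyline>` open polyline, #ff8800→engrave S368 F2803: (121.7764,87.9754) → (27.1420,161.1939) → (78.3500,49.5730) → (80.8656,98.3108) → (109.9676,63.6184)

[4] `<path>` open polyline, #ff8800→engrave S368 F2803: (99.8754,101.1226) → (25.0560,147.9856) → (67.8755,41.1952) → (43.5237,108.3611) → (107.4910,130.7292) → (36.8422,52.5284)

[5] `<path>` cubic bezier, #ff00ff→cut S747 F1044: (129.4960,81.7143) → (115.7636,80.7297) → (101.7711,70.5622) → (88.3242,63.4048) → (76.2285,71.4505)

[6] `<path>` quadratic bezier, #ff00ff→cut S747 F1044: (49.7703,153.6684) → (31.4986,132.8539) → (21.9059,110.7271) → (20.9923,87.2881) → (28.7577,62.5367)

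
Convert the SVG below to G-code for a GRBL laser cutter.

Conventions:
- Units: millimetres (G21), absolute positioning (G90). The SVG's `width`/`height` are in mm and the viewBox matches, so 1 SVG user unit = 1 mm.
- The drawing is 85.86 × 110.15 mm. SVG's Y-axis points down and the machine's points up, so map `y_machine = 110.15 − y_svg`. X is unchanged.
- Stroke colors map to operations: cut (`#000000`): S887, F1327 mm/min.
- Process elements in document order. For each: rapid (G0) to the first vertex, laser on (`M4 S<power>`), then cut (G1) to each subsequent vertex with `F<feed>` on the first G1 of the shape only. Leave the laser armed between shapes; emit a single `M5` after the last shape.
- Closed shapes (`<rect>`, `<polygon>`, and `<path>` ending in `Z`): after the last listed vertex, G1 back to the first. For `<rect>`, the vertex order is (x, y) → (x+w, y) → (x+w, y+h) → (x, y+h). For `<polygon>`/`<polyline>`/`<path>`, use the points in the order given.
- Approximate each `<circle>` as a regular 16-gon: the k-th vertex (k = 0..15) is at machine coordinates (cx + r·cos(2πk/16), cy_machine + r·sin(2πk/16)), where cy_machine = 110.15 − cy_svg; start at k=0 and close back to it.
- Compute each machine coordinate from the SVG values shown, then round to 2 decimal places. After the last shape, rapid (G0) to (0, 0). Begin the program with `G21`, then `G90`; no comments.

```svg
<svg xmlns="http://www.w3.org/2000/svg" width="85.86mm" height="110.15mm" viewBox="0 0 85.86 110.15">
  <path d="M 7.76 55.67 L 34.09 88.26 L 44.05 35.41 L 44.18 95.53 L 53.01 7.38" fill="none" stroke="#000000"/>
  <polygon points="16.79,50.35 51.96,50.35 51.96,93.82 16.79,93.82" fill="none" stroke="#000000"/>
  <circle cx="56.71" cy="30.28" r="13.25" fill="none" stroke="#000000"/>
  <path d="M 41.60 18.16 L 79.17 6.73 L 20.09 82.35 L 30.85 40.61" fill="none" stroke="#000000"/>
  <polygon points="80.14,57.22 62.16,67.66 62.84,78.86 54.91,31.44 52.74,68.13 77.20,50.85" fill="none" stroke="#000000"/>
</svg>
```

G21
G90
G0 X7.76 Y54.48
M4 S887
G1 X34.09 Y21.89 F1327
G1 X44.05 Y74.74
G1 X44.18 Y14.62
G1 X53.01 Y102.77
G0 X16.79 Y59.80
M4 S887
G1 X51.96 Y59.80 F1327
G1 X51.96 Y16.33
G1 X16.79 Y16.33
G1 X16.79 Y59.80
G0 X69.96 Y79.87
M4 S887
G1 X68.95 Y84.94 F1327
G1 X66.08 Y89.24
G1 X61.78 Y92.11
G1 X56.71 Y93.12
G1 X51.64 Y92.11
G1 X47.34 Y89.24
G1 X44.47 Y84.94
G1 X43.46 Y79.87
G1 X44.47 Y74.80
G1 X47.34 Y70.50
G1 X51.64 Y67.63
G1 X56.71 Y66.62
G1 X61.78 Y67.63
G1 X66.08 Y70.50
G1 X68.95 Y74.80
G1 X69.96 Y79.87
G0 X41.60 Y91.99
M4 S887
G1 X79.17 Y103.42 F1327
G1 X20.09 Y27.80
G1 X30.85 Y69.54
G0 X80.14 Y52.93
M4 S887
G1 X62.16 Y42.49 F1327
G1 X62.84 Y31.29
G1 X54.91 Y78.71
G1 X52.74 Y42.02
G1 X77.20 Y59.30
G1 X80.14 Y52.93
M5
G0 X0.00 Y0.00

1 u = 1 mm; y_m = 110.15 − y.

[1] `<path>` open polyline, #000000→cut S887 F1327: (7.76,54.48) → (34.09,21.89) → (44.05,74.74) → (44.18,14.62) → (53.01,102.77)

[2] `<polygon>` rectangle, #000000→cut S887 F1327: (16.79,59.80) → (51.96,59.80) → (51.96,16.33) → (16.79,16.33) → (16.79,59.80) (closed)

[3] `<circle>` circle, #000000→cut S887 F1327: (69.96,79.87) → (68.95,84.94) → (66.08,89.24) → (61.78,92.11) → (56.71,93.12) → (51.64,92.11) → (47.34,89.24) → (44.47,84.94) → (43.46,79.87) → (44.47,74.80) → (47.34,70.50) → (51.64,67.63) → (56.71,66.62) → (61.78,67.63) → (66.08,70.50) → (68.95,74.80) → (69.96,79.87) (closed)

[4] `<path>` open polyline, #000000→cut S887 F1327: (41.60,91.99) → (79.17,103.42) → (20.09,27.80) → (30.85,69.54)

[5] `<polygon>` closed polygon, #000000→cut S887 F1327: (80.14,52.93) → (62.16,42.49) → (62.84,31.29) → (54.91,78.71) → (52.74,42.02) → (77.20,59.30) → (80.14,52.93) (closed)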